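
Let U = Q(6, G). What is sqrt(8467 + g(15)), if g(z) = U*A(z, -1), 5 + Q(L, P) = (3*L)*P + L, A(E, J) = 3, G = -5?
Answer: 10*sqrt(82) ≈ 90.554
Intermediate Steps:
Q(L, P) = -5 + L + 3*L*P (Q(L, P) = -5 + ((3*L)*P + L) = -5 + (3*L*P + L) = -5 + (L + 3*L*P) = -5 + L + 3*L*P)
U = -89 (U = -5 + 6 + 3*6*(-5) = -5 + 6 - 90 = -89)
g(z) = -267 (g(z) = -89*3 = -267)
sqrt(8467 + g(15)) = sqrt(8467 - 267) = sqrt(8200) = 10*sqrt(82)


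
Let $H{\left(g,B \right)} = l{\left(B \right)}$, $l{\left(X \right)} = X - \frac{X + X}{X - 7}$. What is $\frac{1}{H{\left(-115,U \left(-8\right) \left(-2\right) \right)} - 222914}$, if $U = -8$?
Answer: $- \frac{135}{30110926} \approx -4.4834 \cdot 10^{-6}$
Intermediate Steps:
$l{\left(X \right)} = X - \frac{2 X}{-7 + X}$
$H{\left(g,B \right)} = \frac{B \left(-9 + B\right)}{-7 + B}$
$\frac{1}{H{\left(-115,U \left(-8\right) \left(-2\right) \right)} - 222914} = \frac{1}{\frac{\left(-8\right) \left(-8\right) \left(-2\right) \left(-9 + \left(-8\right) \left(-8\right) \left(-2\right)\right)}{-7 + \left(-8\right) \left(-8\right) \left(-2\right)} - 222914} = \frac{1}{\frac{64 \left(-2\right) \left(-9 + 64 \left(-2\right)\right)}{-7 + 64 \left(-2\right)} - 222914} = \frac{1}{- \frac{128 \left(-9 - 128\right)}{-7 - 128} - 222914} = \frac{1}{\left(-128\right) \frac{1}{-135} \left(-137\right) - 222914} = \frac{1}{\left(-128\right) \left(- \frac{1}{135}\right) \left(-137\right) - 222914} = \frac{1}{- \frac{17536}{135} - 222914} = \frac{1}{- \frac{30110926}{135}} = - \frac{135}{30110926}$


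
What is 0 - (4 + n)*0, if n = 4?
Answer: 0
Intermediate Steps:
0 - (4 + n)*0 = 0 - (4 + 4)*0 = 0 - 1*8*0 = 0 - 8*0 = 0 + 0 = 0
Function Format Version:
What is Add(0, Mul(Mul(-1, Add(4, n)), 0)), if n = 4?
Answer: 0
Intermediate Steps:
Add(0, Mul(Mul(-1, Add(4, n)), 0)) = Add(0, Mul(Mul(-1, Add(4, 4)), 0)) = Add(0, Mul(Mul(-1, 8), 0)) = Add(0, Mul(-8, 0)) = Add(0, 0) = 0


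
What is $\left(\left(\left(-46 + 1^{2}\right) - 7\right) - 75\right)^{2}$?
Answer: $16129$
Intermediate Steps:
$\left(\left(\left(-46 + 1^{2}\right) - 7\right) - 75\right)^{2} = \left(\left(\left(-46 + 1\right) - 7\right) - 75\right)^{2} = \left(\left(-45 - 7\right) - 75\right)^{2} = \left(-52 - 75\right)^{2} = \left(-127\right)^{2} = 16129$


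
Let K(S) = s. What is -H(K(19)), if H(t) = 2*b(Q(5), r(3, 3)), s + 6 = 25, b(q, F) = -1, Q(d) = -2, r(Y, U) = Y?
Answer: 2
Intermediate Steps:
s = 19 (s = -6 + 25 = 19)
K(S) = 19
H(t) = -2 (H(t) = 2*(-1) = -2)
-H(K(19)) = -1*(-2) = 2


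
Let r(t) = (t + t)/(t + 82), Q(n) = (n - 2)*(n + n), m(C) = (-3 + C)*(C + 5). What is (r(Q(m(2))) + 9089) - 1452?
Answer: 397187/52 ≈ 7638.2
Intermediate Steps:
m(C) = (-3 + C)*(5 + C)
Q(n) = 2*n*(-2 + n) (Q(n) = (-2 + n)*(2*n) = 2*n*(-2 + n))
r(t) = 2*t/(82 + t) (r(t) = (2*t)/(82 + t) = 2*t/(82 + t))
(r(Q(m(2))) + 9089) - 1452 = (2*(2*(-15 + 2**2 + 2*2)*(-2 + (-15 + 2**2 + 2*2)))/(82 + 2*(-15 + 2**2 + 2*2)*(-2 + (-15 + 2**2 + 2*2))) + 9089) - 1452 = (2*(2*(-15 + 4 + 4)*(-2 + (-15 + 4 + 4)))/(82 + 2*(-15 + 4 + 4)*(-2 + (-15 + 4 + 4))) + 9089) - 1452 = (2*(2*(-7)*(-2 - 7))/(82 + 2*(-7)*(-2 - 7)) + 9089) - 1452 = (2*(2*(-7)*(-9))/(82 + 2*(-7)*(-9)) + 9089) - 1452 = (2*126/(82 + 126) + 9089) - 1452 = (2*126/208 + 9089) - 1452 = (2*126*(1/208) + 9089) - 1452 = (63/52 + 9089) - 1452 = 472691/52 - 1452 = 397187/52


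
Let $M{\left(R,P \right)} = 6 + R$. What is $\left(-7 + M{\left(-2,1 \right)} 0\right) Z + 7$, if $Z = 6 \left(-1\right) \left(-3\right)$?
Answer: $-119$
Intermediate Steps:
$Z = 18$ ($Z = \left(-6\right) \left(-3\right) = 18$)
$\left(-7 + M{\left(-2,1 \right)} 0\right) Z + 7 = \left(-7 + \left(6 - 2\right) 0\right) 18 + 7 = \left(-7 + 4 \cdot 0\right) 18 + 7 = \left(-7 + 0\right) 18 + 7 = \left(-7\right) 18 + 7 = -126 + 7 = -119$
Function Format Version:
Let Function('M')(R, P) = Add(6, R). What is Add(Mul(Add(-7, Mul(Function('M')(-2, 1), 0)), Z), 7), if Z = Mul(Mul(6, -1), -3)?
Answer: -119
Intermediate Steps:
Z = 18 (Z = Mul(-6, -3) = 18)
Add(Mul(Add(-7, Mul(Function('M')(-2, 1), 0)), Z), 7) = Add(Mul(Add(-7, Mul(Add(6, -2), 0)), 18), 7) = Add(Mul(Add(-7, Mul(4, 0)), 18), 7) = Add(Mul(Add(-7, 0), 18), 7) = Add(Mul(-7, 18), 7) = Add(-126, 7) = -119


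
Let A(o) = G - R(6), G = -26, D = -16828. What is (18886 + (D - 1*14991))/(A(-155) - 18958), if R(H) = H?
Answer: 1437/2110 ≈ 0.68104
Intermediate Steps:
A(o) = -32 (A(o) = -26 - 1*6 = -26 - 6 = -32)
(18886 + (D - 1*14991))/(A(-155) - 18958) = (18886 + (-16828 - 1*14991))/(-32 - 18958) = (18886 + (-16828 - 14991))/(-18990) = (18886 - 31819)*(-1/18990) = -12933*(-1/18990) = 1437/2110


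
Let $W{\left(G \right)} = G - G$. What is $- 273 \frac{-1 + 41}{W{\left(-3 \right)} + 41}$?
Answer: $- \frac{10920}{41} \approx -266.34$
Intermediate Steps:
$W{\left(G \right)} = 0$
$- 273 \frac{-1 + 41}{W{\left(-3 \right)} + 41} = - 273 \frac{-1 + 41}{0 + 41} = - 273 \cdot \frac{40}{41} = - 273 \cdot 40 \cdot \frac{1}{41} = \left(-273\right) \frac{40}{41} = - \frac{10920}{41}$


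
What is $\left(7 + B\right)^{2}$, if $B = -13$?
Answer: $36$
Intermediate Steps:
$\left(7 + B\right)^{2} = \left(7 - 13\right)^{2} = \left(-6\right)^{2} = 36$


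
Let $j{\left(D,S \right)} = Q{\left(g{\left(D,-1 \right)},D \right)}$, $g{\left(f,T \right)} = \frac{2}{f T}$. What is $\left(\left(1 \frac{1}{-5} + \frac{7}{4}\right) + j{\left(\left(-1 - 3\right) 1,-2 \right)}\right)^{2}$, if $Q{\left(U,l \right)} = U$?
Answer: $\frac{1681}{400} \approx 4.2025$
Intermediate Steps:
$g{\left(f,T \right)} = \frac{2}{T f}$
$j{\left(D,S \right)} = - \frac{2}{D}$ ($j{\left(D,S \right)} = \frac{2}{\left(-1\right) D} = 2 \left(-1\right) \frac{1}{D} = - \frac{2}{D}$)
$\left(\left(1 \frac{1}{-5} + \frac{7}{4}\right) + j{\left(\left(-1 - 3\right) 1,-2 \right)}\right)^{2} = \left(\left(1 \frac{1}{-5} + \frac{7}{4}\right) - \frac{2}{\left(-1 - 3\right) 1}\right)^{2} = \left(\left(1 \left(- \frac{1}{5}\right) + 7 \cdot \frac{1}{4}\right) - \frac{2}{\left(-4\right) 1}\right)^{2} = \left(\left(- \frac{1}{5} + \frac{7}{4}\right) - \frac{2}{-4}\right)^{2} = \left(\frac{31}{20} - - \frac{1}{2}\right)^{2} = \left(\frac{31}{20} + \frac{1}{2}\right)^{2} = \left(\frac{41}{20}\right)^{2} = \frac{1681}{400}$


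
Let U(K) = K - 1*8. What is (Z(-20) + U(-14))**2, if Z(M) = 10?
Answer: 144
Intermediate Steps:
U(K) = -8 + K (U(K) = K - 8 = -8 + K)
(Z(-20) + U(-14))**2 = (10 + (-8 - 14))**2 = (10 - 22)**2 = (-12)**2 = 144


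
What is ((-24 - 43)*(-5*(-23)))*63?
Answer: -485415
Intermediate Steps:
((-24 - 43)*(-5*(-23)))*63 = -67*115*63 = -7705*63 = -485415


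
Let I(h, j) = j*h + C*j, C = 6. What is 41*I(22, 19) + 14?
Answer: 21826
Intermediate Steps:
I(h, j) = 6*j + h*j (I(h, j) = j*h + 6*j = h*j + 6*j = 6*j + h*j)
41*I(22, 19) + 14 = 41*(19*(6 + 22)) + 14 = 41*(19*28) + 14 = 41*532 + 14 = 21812 + 14 = 21826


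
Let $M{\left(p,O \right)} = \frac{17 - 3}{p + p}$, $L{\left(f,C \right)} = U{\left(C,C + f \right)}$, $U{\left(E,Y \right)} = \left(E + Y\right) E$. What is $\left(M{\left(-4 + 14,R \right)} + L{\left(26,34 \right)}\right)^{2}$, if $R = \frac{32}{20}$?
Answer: $\frac{1021889089}{100} \approx 1.0219 \cdot 10^{7}$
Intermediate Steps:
$R = \frac{8}{5}$ ($R = 32 \cdot \frac{1}{20} = \frac{8}{5} \approx 1.6$)
$U{\left(E,Y \right)} = E \left(E + Y\right)$
$L{\left(f,C \right)} = C \left(f + 2 C\right)$ ($L{\left(f,C \right)} = C \left(C + \left(C + f\right)\right) = C \left(f + 2 C\right)$)
$M{\left(p,O \right)} = \frac{7}{p}$ ($M{\left(p,O \right)} = \frac{14}{2 p} = 14 \frac{1}{2 p} = \frac{7}{p}$)
$\left(M{\left(-4 + 14,R \right)} + L{\left(26,34 \right)}\right)^{2} = \left(\frac{7}{-4 + 14} + 34 \left(26 + 2 \cdot 34\right)\right)^{2} = \left(\frac{7}{10} + 34 \left(26 + 68\right)\right)^{2} = \left(7 \cdot \frac{1}{10} + 34 \cdot 94\right)^{2} = \left(\frac{7}{10} + 3196\right)^{2} = \left(\frac{31967}{10}\right)^{2} = \frac{1021889089}{100}$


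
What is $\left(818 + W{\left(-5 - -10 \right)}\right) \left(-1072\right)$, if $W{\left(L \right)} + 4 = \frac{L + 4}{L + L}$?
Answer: $- \frac{4367864}{5} \approx -8.7357 \cdot 10^{5}$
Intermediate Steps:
$W{\left(L \right)} = -4 + \frac{4 + L}{2 L}$ ($W{\left(L \right)} = -4 + \frac{L + 4}{L + L} = -4 + \frac{4 + L}{2 L}$)
$\left(818 + W{\left(-5 - -10 \right)}\right) \left(-1072\right) = \left(818 - \left(\frac{7}{2} - \frac{2}{-5 - -10}\right)\right) \left(-1072\right) = \left(818 - \left(\frac{7}{2} - \frac{2}{-5 + 10}\right)\right) \left(-1072\right) = \left(818 - \left(\frac{7}{2} - \frac{2}{5}\right)\right) \left(-1072\right) = \left(818 + \left(- \frac{7}{2} + 2 \cdot \frac{1}{5}\right)\right) \left(-1072\right) = \left(818 + \left(- \frac{7}{2} + \frac{2}{5}\right)\right) \left(-1072\right) = \left(818 - \frac{31}{10}\right) \left(-1072\right) = \frac{8149}{10} \left(-1072\right) = - \frac{4367864}{5}$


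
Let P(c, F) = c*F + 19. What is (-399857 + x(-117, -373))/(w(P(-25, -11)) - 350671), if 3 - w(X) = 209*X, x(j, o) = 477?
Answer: 199690/206057 ≈ 0.96910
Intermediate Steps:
P(c, F) = 19 + F*c (P(c, F) = F*c + 19 = 19 + F*c)
w(X) = 3 - 209*X
(-399857 + x(-117, -373))/(w(P(-25, -11)) - 350671) = (-399857 + 477)/((3 - 209*(19 - 11*(-25))) - 350671) = -399380/((3 - 209*(19 + 275)) - 350671) = -399380/((3 - 209*294) - 350671) = -399380/((3 - 61446) - 350671) = -399380/(-61443 - 350671) = -399380/(-412114) = -399380*(-1/412114) = 199690/206057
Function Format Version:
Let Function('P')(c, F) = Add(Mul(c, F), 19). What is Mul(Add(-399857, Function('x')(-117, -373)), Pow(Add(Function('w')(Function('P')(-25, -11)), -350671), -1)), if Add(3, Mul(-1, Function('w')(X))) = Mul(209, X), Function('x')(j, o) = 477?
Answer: Rational(199690, 206057) ≈ 0.96910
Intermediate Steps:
Function('P')(c, F) = Add(19, Mul(F, c)) (Function('P')(c, F) = Add(Mul(F, c), 19) = Add(19, Mul(F, c)))
Function('w')(X) = Add(3, Mul(-209, X)) (Function('w')(X) = Add(3, Mul(-1, Mul(209, X))) = Add(3, Mul(-209, X)))
Mul(Add(-399857, Function('x')(-117, -373)), Pow(Add(Function('w')(Function('P')(-25, -11)), -350671), -1)) = Mul(Add(-399857, 477), Pow(Add(Add(3, Mul(-209, Add(19, Mul(-11, -25)))), -350671), -1)) = Mul(-399380, Pow(Add(Add(3, Mul(-209, Add(19, 275))), -350671), -1)) = Mul(-399380, Pow(Add(Add(3, Mul(-209, 294)), -350671), -1)) = Mul(-399380, Pow(Add(Add(3, -61446), -350671), -1)) = Mul(-399380, Pow(Add(-61443, -350671), -1)) = Mul(-399380, Pow(-412114, -1)) = Mul(-399380, Rational(-1, 412114)) = Rational(199690, 206057)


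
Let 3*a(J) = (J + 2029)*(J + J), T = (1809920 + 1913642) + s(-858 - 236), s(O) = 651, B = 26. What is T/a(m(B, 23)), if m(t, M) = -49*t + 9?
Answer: -11172639/1932920 ≈ -5.7802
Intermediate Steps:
m(t, M) = 9 - 49*t
T = 3724213 (T = (1809920 + 1913642) + 651 = 3723562 + 651 = 3724213)
a(J) = 2*J*(2029 + J)/3 (a(J) = ((J + 2029)*(J + J))/3 = ((2029 + J)*(2*J))/3 = (2*J*(2029 + J))/3 = 2*J*(2029 + J)/3)
T/a(m(B, 23)) = 3724213/((2*(9 - 49*26)*(2029 + (9 - 49*26))/3)) = 3724213/((2*(9 - 1274)*(2029 + (9 - 1274))/3)) = 3724213/(((⅔)*(-1265)*(2029 - 1265))) = 3724213/(((⅔)*(-1265)*764)) = 3724213/(-1932920/3) = 3724213*(-3/1932920) = -11172639/1932920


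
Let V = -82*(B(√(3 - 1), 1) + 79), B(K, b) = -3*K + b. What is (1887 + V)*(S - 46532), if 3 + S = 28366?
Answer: 84903737 - 4469574*√2 ≈ 7.8583e+7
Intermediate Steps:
S = 28363 (S = -3 + 28366 = 28363)
B(K, b) = b - 3*K
V = -6560 + 246*√2 (V = -82*((1 - 3*√(3 - 1)) + 79) = -82*((1 - 3*√2) + 79) = -82*(80 - 3*√2) = -6560 + 246*√2 ≈ -6212.1)
(1887 + V)*(S - 46532) = (1887 + (-6560 + 246*√2))*(28363 - 46532) = (-4673 + 246*√2)*(-18169) = 84903737 - 4469574*√2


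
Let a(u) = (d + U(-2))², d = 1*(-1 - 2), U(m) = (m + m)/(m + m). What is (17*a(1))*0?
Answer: 0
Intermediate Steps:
U(m) = 1 (U(m) = (2*m)/((2*m)) = (2*m)*(1/(2*m)) = 1)
d = -3 (d = 1*(-3) = -3)
a(u) = 4 (a(u) = (-3 + 1)² = (-2)² = 4)
(17*a(1))*0 = (17*4)*0 = 68*0 = 0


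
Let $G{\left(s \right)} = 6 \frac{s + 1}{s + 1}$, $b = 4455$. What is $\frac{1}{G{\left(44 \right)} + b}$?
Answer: $\frac{1}{4461} \approx 0.00022416$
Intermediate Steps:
$G{\left(s \right)} = 6$ ($G{\left(s \right)} = 6 \frac{1 + s}{1 + s} = 6 \cdot 1 = 6$)
$\frac{1}{G{\left(44 \right)} + b} = \frac{1}{6 + 4455} = \frac{1}{4461}$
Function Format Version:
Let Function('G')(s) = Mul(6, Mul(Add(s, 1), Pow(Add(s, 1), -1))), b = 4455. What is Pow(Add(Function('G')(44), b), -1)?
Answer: Rational(1, 4461) ≈ 0.00022416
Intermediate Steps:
Function('G')(s) = 6 (Function('G')(s) = Mul(6, Mul(Add(1, s), Pow(Add(1, s), -1))) = Mul(6, 1) = 6)
Pow(Add(Function('G')(44), b), -1) = Pow(Add(6, 4455), -1) = Pow(4461, -1) = Rational(1, 4461)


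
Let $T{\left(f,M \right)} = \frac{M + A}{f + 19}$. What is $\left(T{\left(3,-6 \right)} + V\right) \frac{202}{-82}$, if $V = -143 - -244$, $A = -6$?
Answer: $- \frac{111605}{451} \approx -247.46$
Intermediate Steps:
$T{\left(f,M \right)} = \frac{-6 + M}{19 + f}$ ($T{\left(f,M \right)} = \frac{M - 6}{f + 19} = \frac{-6 + M}{19 + f}$)
$V = 101$ ($V = -143 + 244 = 101$)
$\left(T{\left(3,-6 \right)} + V\right) \frac{202}{-82} = \left(\frac{-6 - 6}{19 + 3} + 101\right) \frac{202}{-82} = \left(\frac{1}{22} \left(-12\right) + 101\right) 202 \left(- \frac{1}{82}\right) = \left(\frac{1}{22} \left(-12\right) + 101\right) \left(- \frac{101}{41}\right) = \left(- \frac{6}{11} + 101\right) \left(- \frac{101}{41}\right) = \frac{1105}{11} \left(- \frac{101}{41}\right) = - \frac{111605}{451}$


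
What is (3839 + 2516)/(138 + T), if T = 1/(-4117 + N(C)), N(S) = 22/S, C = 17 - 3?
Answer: 183074840/3975497 ≈ 46.051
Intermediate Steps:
C = 14
T = -7/28808 (T = 1/(-4117 + 22/14) = 1/(-4117 + 22*(1/14)) = 1/(-4117 + 11/7) = 1/(-28808/7) = -7/28808 ≈ -0.00024299)
(3839 + 2516)/(138 + T) = (3839 + 2516)/(138 - 7/28808) = 6355/(3975497/28808) = 6355*(28808/3975497) = 183074840/3975497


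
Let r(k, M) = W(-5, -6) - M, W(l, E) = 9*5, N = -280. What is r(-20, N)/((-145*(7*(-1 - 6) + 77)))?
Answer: -65/812 ≈ -0.080049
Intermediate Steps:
W(l, E) = 45
r(k, M) = 45 - M
r(-20, N)/((-145*(7*(-1 - 6) + 77))) = (45 - 1*(-280))/((-145*(7*(-1 - 6) + 77))) = (45 + 280)/((-145*(7*(-7) + 77))) = 325/((-145*(-49 + 77))) = 325/((-145*28)) = 325/(-4060) = 325*(-1/4060) = -65/812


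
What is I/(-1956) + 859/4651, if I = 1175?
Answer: -3784721/9097356 ≈ -0.41602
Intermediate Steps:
I/(-1956) + 859/4651 = 1175/(-1956) + 859/4651 = 1175*(-1/1956) + 859*(1/4651) = -1175/1956 + 859/4651 = -3784721/9097356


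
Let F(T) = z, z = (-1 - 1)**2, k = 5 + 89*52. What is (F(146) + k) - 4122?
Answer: 515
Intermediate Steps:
k = 4633 (k = 5 + 4628 = 4633)
z = 4 (z = (-2)**2 = 4)
F(T) = 4
(F(146) + k) - 4122 = (4 + 4633) - 4122 = 4637 - 4122 = 515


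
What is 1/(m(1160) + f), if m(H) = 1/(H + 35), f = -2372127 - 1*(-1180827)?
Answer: -1195/1423603499 ≈ -8.3942e-7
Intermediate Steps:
f = -1191300 (f = -2372127 + 1180827 = -1191300)
m(H) = 1/(35 + H)
1/(m(1160) + f) = 1/(1/(35 + 1160) - 1191300) = 1/(1/1195 - 1191300) = 1/(-1423603499/1195) = -1195/1423603499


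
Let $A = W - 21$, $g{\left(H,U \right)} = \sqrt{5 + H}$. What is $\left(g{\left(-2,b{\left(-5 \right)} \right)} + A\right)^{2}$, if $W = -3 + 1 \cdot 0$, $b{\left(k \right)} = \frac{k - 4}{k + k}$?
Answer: $\left(24 - \sqrt{3}\right)^{2} \approx 495.86$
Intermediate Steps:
$b{\left(k \right)} = \frac{-4 + k}{2 k}$
$W = -3$ ($W = -3 + 0 = -3$)
$A = -24$ ($A = -3 - 21 = -24$)
$\left(g{\left(-2,b{\left(-5 \right)} \right)} + A\right)^{2} = \left(\sqrt{5 - 2} - 24\right)^{2} = \left(\sqrt{3} - 24\right)^{2} = \left(-24 + \sqrt{3}\right)^{2}$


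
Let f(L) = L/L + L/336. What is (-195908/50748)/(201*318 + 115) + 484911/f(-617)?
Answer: -132362238308912953/228280654551 ≈ -5.7982e+5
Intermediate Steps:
f(L) = 1 + L/336 (f(L) = 1 + L*(1/336) = 1 + L/336)
(-195908/50748)/(201*318 + 115) + 484911/f(-617) = (-195908/50748)/(201*318 + 115) + 484911/(1 + (1/336)*(-617)) = (-195908*1/50748)/(63918 + 115) + 484911/(1 - 617/336) = -48977/12687/64033 + 484911/(-281/336) = -48977/12687*1/64033 + 484911*(-336/281) = -48977/812386671 - 162930096/281 = -132362238308912953/228280654551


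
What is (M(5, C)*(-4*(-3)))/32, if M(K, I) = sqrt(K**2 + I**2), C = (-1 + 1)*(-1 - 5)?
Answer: 15/8 ≈ 1.8750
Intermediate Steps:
C = 0 (C = 0*(-6) = 0)
M(K, I) = sqrt(I**2 + K**2)
(M(5, C)*(-4*(-3)))/32 = (sqrt(0**2 + 5**2)*(-4*(-3)))/32 = (sqrt(0 + 25)*12)*(1/32) = (sqrt(25)*12)*(1/32) = (5*12)*(1/32) = 60*(1/32) = 15/8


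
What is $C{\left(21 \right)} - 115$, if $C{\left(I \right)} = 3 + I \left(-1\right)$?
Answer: $-133$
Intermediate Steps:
$C{\left(I \right)} = 3 - I$
$C{\left(21 \right)} - 115 = \left(3 - 21\right) - 115 = -18 - 115 = -133$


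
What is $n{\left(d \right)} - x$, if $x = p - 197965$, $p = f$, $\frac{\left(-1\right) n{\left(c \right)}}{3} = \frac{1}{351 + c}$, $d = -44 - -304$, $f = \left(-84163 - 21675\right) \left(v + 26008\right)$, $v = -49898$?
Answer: $- \frac{1544774103408}{611} \approx -2.5283 \cdot 10^{9}$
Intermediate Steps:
$f = 2528469820$ ($f = \left(-84163 - 21675\right) \left(-49898 + 26008\right) = \left(-105838\right) \left(-23890\right) = 2528469820$)
$d = 260$ ($d = -44 + 304 = 260$)
$n{\left(c \right)} = - \frac{3}{351 + c}$
$p = 2528469820$
$x = 2528271855$ ($x = 2528469820 - 197965 = 2528271855$)
$n{\left(d \right)} - x = - \frac{3}{351 + 260} - 2528271855 = - \frac{3}{611} - 2528271855 = - \frac{1544774103408}{611}$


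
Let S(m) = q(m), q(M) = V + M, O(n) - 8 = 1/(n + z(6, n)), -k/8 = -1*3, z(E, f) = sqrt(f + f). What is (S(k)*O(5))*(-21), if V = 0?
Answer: -4200 + 168*sqrt(10)/5 ≈ -4093.7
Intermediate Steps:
z(E, f) = sqrt(2)*sqrt(f) (z(E, f) = sqrt(2*f) = sqrt(2)*sqrt(f))
k = 24 (k = -(-8)*3 = -8*(-3) = 24)
O(n) = 8 + 1/(n + sqrt(2)*sqrt(n))
q(M) = M (q(M) = 0 + M = M)
S(m) = m
(S(k)*O(5))*(-21) = (24*((1 + 8*5 + 8*sqrt(2)*sqrt(5))/(5 + sqrt(2)*sqrt(5))))*(-21) = (24*((1 + 40 + 8*sqrt(10))/(5 + sqrt(10))))*(-21) = (24*((41 + 8*sqrt(10))/(5 + sqrt(10))))*(-21) = (24*(41 + 8*sqrt(10))/(5 + sqrt(10)))*(-21) = -504*(41 + 8*sqrt(10))/(5 + sqrt(10))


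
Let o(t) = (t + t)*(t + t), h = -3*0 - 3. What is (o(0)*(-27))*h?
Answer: 0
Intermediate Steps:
h = -3 (h = 0 - 3 = -3)
o(t) = 4*t**2 (o(t) = (2*t)*(2*t) = 4*t**2)
(o(0)*(-27))*h = ((4*0**2)*(-27))*(-3) = ((4*0)*(-27))*(-3) = (0*(-27))*(-3) = 0*(-3) = 0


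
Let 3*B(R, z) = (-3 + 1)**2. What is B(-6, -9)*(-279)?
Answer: -372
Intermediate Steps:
B(R, z) = 4/3 (B(R, z) = (-3 + 1)**2/3 = (1/3)*(-2)**2 = (1/3)*4 = 4/3)
B(-6, -9)*(-279) = (4/3)*(-279) = -372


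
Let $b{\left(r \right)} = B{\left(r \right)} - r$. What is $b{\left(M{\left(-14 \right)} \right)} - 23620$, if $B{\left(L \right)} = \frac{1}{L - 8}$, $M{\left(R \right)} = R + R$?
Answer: $- \frac{849313}{36} \approx -23592.0$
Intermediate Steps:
$M{\left(R \right)} = 2 R$
$B{\left(L \right)} = \frac{1}{-8 + L}$
$b{\left(r \right)} = \frac{1}{-8 + r} - r$
$b{\left(M{\left(-14 \right)} \right)} - 23620 = \frac{1 - 2 \left(-14\right) \left(-8 + 2 \left(-14\right)\right)}{-8 + 2 \left(-14\right)} - 23620 = \frac{1 - - 28 \left(-8 - 28\right)}{-8 - 28} - 23620 = \frac{1 - \left(-28\right) \left(-36\right)}{-36} - 23620 = - \frac{1 - 1008}{36} - 23620 = \left(- \frac{1}{36}\right) \left(-1007\right) - 23620 = \frac{1007}{36} - 23620 = - \frac{849313}{36}$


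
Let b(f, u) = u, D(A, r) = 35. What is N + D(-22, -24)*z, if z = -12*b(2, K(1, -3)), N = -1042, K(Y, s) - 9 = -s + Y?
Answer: -6502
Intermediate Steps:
K(Y, s) = 9 + Y - s (K(Y, s) = 9 + (-s + Y) = 9 + (Y - s) = 9 + Y - s)
z = -156 (z = -12*(9 + 1 - 1*(-3)) = -12*(9 + 1 + 3) = -12*13 = -156)
N + D(-22, -24)*z = -1042 + 35*(-156) = -1042 - 5460 = -6502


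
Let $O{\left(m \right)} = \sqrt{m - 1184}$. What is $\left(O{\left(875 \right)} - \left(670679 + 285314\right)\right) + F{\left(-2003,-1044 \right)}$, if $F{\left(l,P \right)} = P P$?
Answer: $133943 + i \sqrt{309} \approx 1.3394 \cdot 10^{5} + 17.578 i$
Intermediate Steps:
$O{\left(m \right)} = \sqrt{-1184 + m}$
$F{\left(l,P \right)} = P^{2}$
$\left(O{\left(875 \right)} - \left(670679 + 285314\right)\right) + F{\left(-2003,-1044 \right)} = \left(\sqrt{-1184 + 875} - \left(670679 + 285314\right)\right) + \left(-1044\right)^{2} = \left(\sqrt{-309} - 955993\right) + 1089936 = \left(i \sqrt{309} - 955993\right) + 1089936 = \left(-955993 + i \sqrt{309}\right) + 1089936 = 133943 + i \sqrt{309}$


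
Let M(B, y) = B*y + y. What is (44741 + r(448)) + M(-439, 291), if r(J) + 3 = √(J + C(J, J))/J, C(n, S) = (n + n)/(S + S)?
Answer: -82720 + √449/448 ≈ -82720.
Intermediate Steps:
C(n, S) = n/S (C(n, S) = (2*n)/((2*S)) = (2*n)*(1/(2*S)) = n/S)
M(B, y) = y + B*y
r(J) = -3 + √(1 + J)/J (r(J) = -3 + √(J + J/J)/J = -3 + √(J + 1)/J = -3 + √(1 + J)/J)
(44741 + r(448)) + M(-439, 291) = (44741 + (-3 + √(1 + 448)/448)) + 291*(1 - 439) = (44741 + (-3 + √449/448)) + 291*(-438) = (44738 + √449/448) - 127458 = -82720 + √449/448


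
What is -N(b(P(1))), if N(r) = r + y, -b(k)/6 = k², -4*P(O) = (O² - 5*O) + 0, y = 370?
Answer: -364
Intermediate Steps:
P(O) = -O²/4 + 5*O/4 (P(O) = -((O² - 5*O) + 0)/4 = -(O² - 5*O)/4 = -O²/4 + 5*O/4)
b(k) = -6*k²
N(r) = 370 + r (N(r) = r + 370 = 370 + r)
-N(b(P(1))) = -(370 - 6*(5 - 1*1)²/16) = -(370 - 6*(5 - 1)²/16) = -(370 - 6*1²) = -(370 - 6*1) = -(370 - 6) = -1*364 = -364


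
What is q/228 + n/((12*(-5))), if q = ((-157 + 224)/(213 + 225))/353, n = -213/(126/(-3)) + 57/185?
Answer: -5116204091/57064162050 ≈ -0.089657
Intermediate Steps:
n = 13933/2590 (n = -213/(126*(-⅓)) + 57*(1/185) = -213/(-42) + 57/185 = -213*(-1/42) + 57/185 = 71/14 + 57/185 = 13933/2590 ≈ 5.3795)
q = 67/154614 (q = (67/438)*(1/353) = 67/154614 ≈ 0.00043334)
q/228 + n/((12*(-5))) = (67/154614)/228 + 13933/(2590*((12*(-5)))) = (67/154614)*(1/228) + (13933/2590)/(-60) = 67/35251992 + (13933/2590)*(-1/60) = 67/35251992 - 13933/155400 = -5116204091/57064162050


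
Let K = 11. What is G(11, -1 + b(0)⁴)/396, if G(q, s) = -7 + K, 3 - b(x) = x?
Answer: 1/99 ≈ 0.010101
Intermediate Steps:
b(x) = 3 - x
G(q, s) = 4 (G(q, s) = -7 + 11 = 4)
G(11, -1 + b(0)⁴)/396 = 4/396 = 4*(1/396) = 1/99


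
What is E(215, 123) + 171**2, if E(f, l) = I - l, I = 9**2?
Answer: 29199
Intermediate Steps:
I = 81
E(f, l) = 81 - l
E(215, 123) + 171**2 = (81 - 1*123) + 171**2 = (81 - 123) + 29241 = -42 + 29241 = 29199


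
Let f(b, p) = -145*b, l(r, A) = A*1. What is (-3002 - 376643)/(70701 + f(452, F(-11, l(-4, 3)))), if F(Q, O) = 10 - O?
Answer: -379645/5161 ≈ -73.560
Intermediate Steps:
l(r, A) = A
(-3002 - 376643)/(70701 + f(452, F(-11, l(-4, 3)))) = (-3002 - 376643)/(70701 - 145*452) = -379645/(70701 - 65540) = -379645/5161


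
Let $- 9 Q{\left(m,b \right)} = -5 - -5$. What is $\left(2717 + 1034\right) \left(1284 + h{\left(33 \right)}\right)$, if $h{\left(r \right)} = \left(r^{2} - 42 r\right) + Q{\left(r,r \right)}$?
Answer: $3702237$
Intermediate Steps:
$Q{\left(m,b \right)} = 0$ ($Q{\left(m,b \right)} = - \frac{-5 - -5}{9} = - \frac{-5 + 5}{9} = \left(- \frac{1}{9}\right) 0 = 0$)
$h{\left(r \right)} = r^{2} - 42 r$ ($h{\left(r \right)} = \left(r^{2} - 42 r\right) + 0 = r^{2} - 42 r$)
$\left(2717 + 1034\right) \left(1284 + h{\left(33 \right)}\right) = \left(2717 + 1034\right) \left(1284 + 33 \left(-42 + 33\right)\right) = 3751 \left(1284 + 33 \left(-9\right)\right) = 3751 \left(1284 - 297\right) = 3751 \cdot 987 = 3702237$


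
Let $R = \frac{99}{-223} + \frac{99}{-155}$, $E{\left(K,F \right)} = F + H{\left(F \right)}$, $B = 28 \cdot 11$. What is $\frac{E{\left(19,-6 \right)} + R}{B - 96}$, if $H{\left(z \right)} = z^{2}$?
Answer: $\frac{249882}{1831945} \approx 0.1364$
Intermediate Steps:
$B = 308$
$E{\left(K,F \right)} = F + F^{2}$
$R = - \frac{37422}{34565}$ ($R = 99 \left(- \frac{1}{223}\right) + 99 \left(- \frac{1}{155}\right) = - \frac{99}{223} - \frac{99}{155} = - \frac{37422}{34565} \approx -1.0827$)
$\frac{E{\left(19,-6 \right)} + R}{B - 96} = \frac{- 6 \left(1 - 6\right) - \frac{37422}{34565}}{308 - 96} = \frac{\left(-6\right) \left(-5\right) - \frac{37422}{34565}}{212} = \left(30 - \frac{37422}{34565}\right) \frac{1}{212} = \frac{999528}{34565} \cdot \frac{1}{212} = \frac{249882}{1831945}$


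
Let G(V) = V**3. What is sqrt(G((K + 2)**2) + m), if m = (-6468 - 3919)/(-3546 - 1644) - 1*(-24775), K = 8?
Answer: sqrt(27603495786030)/5190 ≈ 1012.3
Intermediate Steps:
m = 128592637/5190 (m = -10387/(-5190) + 24775 = -10387*(-1/5190) + 24775 = 10387/5190 + 24775 = 128592637/5190 ≈ 24777.)
sqrt(G((K + 2)**2) + m) = sqrt(((8 + 2)**2)**3 + 128592637/5190) = sqrt((10**2)**3 + 128592637/5190) = sqrt(100**3 + 128592637/5190) = sqrt(1000000 + 128592637/5190) = sqrt(5318592637/5190) = sqrt(27603495786030)/5190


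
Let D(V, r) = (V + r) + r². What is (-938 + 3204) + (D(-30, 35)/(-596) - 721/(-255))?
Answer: 172251373/75990 ≈ 2266.8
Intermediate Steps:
D(V, r) = V + r + r²
(-938 + 3204) + (D(-30, 35)/(-596) - 721/(-255)) = (-938 + 3204) + ((-30 + 35 + 35²)/(-596) - 721/(-255)) = 2266 + ((-30 + 35 + 1225)*(-1/596) - 721*(-1/255)) = 2266 + (1230*(-1/596) + 721/255) = 2266 + (-615/298 + 721/255) = 2266 + 58033/75990 = 172251373/75990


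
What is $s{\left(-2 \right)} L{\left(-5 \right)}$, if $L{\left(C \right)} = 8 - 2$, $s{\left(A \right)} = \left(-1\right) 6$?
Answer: $-36$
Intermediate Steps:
$s{\left(A \right)} = -6$
$L{\left(C \right)} = 6$
$s{\left(-2 \right)} L{\left(-5 \right)} = \left(-6\right) 6 = -36$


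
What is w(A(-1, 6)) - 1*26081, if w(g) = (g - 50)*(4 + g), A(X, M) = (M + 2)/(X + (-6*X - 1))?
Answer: -26369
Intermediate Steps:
A(X, M) = (2 + M)/(-1 - 5*X) (A(X, M) = (2 + M)/(X + (-1 - 6*X)) = (2 + M)/(-1 - 5*X))
w(g) = (-50 + g)*(4 + g)
w(A(-1, 6)) - 1*26081 = (-200 + ((-2 - 1*6)/(1 + 5*(-1)))² - 46*(-2 - 1*6)/(1 + 5*(-1))) - 1*26081 = (-200 + ((-2 - 6)/(1 - 5))² - 46*(-2 - 6)/(1 - 5)) - 26081 = (-200 + (-8/(-4))² - 46*(-8)/(-4)) - 26081 = (-200 + (-¼*(-8))² - (-23)*(-8)/2) - 26081 = (-200 + 2² - 46*2) - 26081 = (-200 + 4 - 92) - 26081 = -288 - 26081 = -26369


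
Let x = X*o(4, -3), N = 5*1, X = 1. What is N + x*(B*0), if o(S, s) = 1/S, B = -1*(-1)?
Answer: 5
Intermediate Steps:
B = 1
N = 5
x = 1/4 ≈ 0.25000
N + x*(B*0) = 5 + (1*0)/4 = 5 + (1/4)*0 = 5 + 0 = 5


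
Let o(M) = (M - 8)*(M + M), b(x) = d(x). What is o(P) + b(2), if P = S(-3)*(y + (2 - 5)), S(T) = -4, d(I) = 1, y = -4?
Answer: 1121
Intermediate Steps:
b(x) = 1
P = 28 (P = -4*(-4 + (2 - 5)) = -4*(-4 - 3) = -4*(-7) = 28)
o(M) = 2*M*(-8 + M) (o(M) = (-8 + M)*(2*M) = 2*M*(-8 + M))
o(P) + b(2) = 2*28*(-8 + 28) + 1 = 2*28*20 + 1 = 1120 + 1 = 1121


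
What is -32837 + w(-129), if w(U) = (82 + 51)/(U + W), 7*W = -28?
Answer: -32838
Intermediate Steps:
W = -4 (W = (⅐)*(-28) = -4)
w(U) = 133/(-4 + U) (w(U) = (82 + 51)/(U - 4) = 133/(-4 + U))
-32837 + w(-129) = -32837 + 133/(-4 - 129) = -32837 + 133/(-133) = -32837 + 133*(-1/133) = -32837 - 1 = -32838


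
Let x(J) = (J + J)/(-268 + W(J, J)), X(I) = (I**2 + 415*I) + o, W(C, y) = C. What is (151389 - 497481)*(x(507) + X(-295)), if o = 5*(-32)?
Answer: 2941029595992/239 ≈ 1.2306e+10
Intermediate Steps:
o = -160
X(I) = -160 + I**2 + 415*I (X(I) = (I**2 + 415*I) - 160 = -160 + I**2 + 415*I)
x(J) = 2*J/(-268 + J) (x(J) = (J + J)/(-268 + J) = (2*J)/(-268 + J) = 2*J/(-268 + J))
(151389 - 497481)*(x(507) + X(-295)) = (151389 - 497481)*(2*507/(-268 + 507) + (-160 + (-295)**2 + 415*(-295))) = -346092*(2*507/239 + (-160 + 87025 - 122425)) = -346092*(2*507*(1/239) - 35560) = -346092*(1014/239 - 35560) = -346092*(-8497826/239) = 2941029595992/239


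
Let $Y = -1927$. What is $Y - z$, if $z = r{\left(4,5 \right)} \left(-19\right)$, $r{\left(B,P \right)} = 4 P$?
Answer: $-1547$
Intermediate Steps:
$z = -380$ ($z = 4 \cdot 5 \left(-19\right) = 20 \left(-19\right) = -380$)
$Y - z = -1927 - -380 = -1927 + 380 = -1547$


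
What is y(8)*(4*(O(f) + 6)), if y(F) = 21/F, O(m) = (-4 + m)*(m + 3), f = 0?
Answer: -63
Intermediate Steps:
O(m) = (-4 + m)*(3 + m)
y(8)*(4*(O(f) + 6)) = (21/8)*(4*((-12 + 0**2 - 1*0) + 6)) = (21*(1/8))*(4*((-12 + 0 + 0) + 6)) = 21*(4*(-12 + 6))/8 = 21*(4*(-6))/8 = (21/8)*(-24) = -63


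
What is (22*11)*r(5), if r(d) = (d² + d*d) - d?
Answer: 10890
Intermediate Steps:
r(d) = -d + 2*d² (r(d) = (d² + d²) - d = 2*d² - d = -d + 2*d²)
(22*11)*r(5) = (22*11)*(5*(-1 + 2*5)) = 242*(5*(-1 + 10)) = 242*(5*9) = 242*45 = 10890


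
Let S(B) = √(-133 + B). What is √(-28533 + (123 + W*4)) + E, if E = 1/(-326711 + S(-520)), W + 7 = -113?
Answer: (-I - 980133*√3210 + 3*I*√2096130)/(√653 + 326711*I) ≈ -3.0608e-6 + 169.97*I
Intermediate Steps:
W = -120 (W = -7 - 113 = -120)
E = 1/(-326711 + I*√653) (E = 1/(-326711 + √(-133 - 520)) = 1/(-326711 + √(-653)) = 1/(-326711 + I*√653) ≈ -3.0608e-6 - 2.4e-10*I)
√(-28533 + (123 + W*4)) + E = √(-28533 + (123 - 120*4)) + (-326711/106740078174 - I*√653/106740078174) = √(-28533 + (123 - 480)) + (-326711/106740078174 - I*√653/106740078174) = √(-28533 - 357) + (-326711/106740078174 - I*√653/106740078174) = √(-28890) + (-326711/106740078174 - I*√653/106740078174) = 3*I*√3210 + (-326711/106740078174 - I*√653/106740078174) = -326711/106740078174 + 3*I*√3210 - I*√653/106740078174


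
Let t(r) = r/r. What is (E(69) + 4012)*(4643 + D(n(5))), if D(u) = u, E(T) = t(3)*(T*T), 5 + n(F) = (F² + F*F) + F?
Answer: 41171689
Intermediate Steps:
t(r) = 1
n(F) = -5 + F + 2*F² (n(F) = -5 + ((F² + F*F) + F) = -5 + ((F² + F²) + F) = -5 + (2*F² + F) = -5 + (F + 2*F²) = -5 + F + 2*F²)
E(T) = T² (E(T) = 1*(T*T) = 1*T² = T²)
(E(69) + 4012)*(4643 + D(n(5))) = (69² + 4012)*(4643 + (-5 + 5 + 2*5²)) = (4761 + 4012)*(4643 + (-5 + 5 + 2*25)) = 8773*(4643 + (-5 + 5 + 50)) = 8773*(4643 + 50) = 8773*4693 = 41171689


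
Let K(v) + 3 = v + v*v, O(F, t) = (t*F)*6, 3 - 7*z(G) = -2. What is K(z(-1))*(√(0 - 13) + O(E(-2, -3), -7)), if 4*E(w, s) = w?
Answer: -261/7 - 87*I*√13/49 ≈ -37.286 - 6.4017*I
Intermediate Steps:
E(w, s) = w/4
z(G) = 5/7 (z(G) = 3/7 - ⅐*(-2) = 3/7 + 2/7 = 5/7)
O(F, t) = 6*F*t (O(F, t) = (F*t)*6 = 6*F*t)
K(v) = -3 + v + v² (K(v) = -3 + (v + v*v) = -3 + (v + v²) = -3 + v + v²)
K(z(-1))*(√(0 - 13) + O(E(-2, -3), -7)) = (-3 + 5/7 + (5/7)²)*(√(0 - 13) + 6*((¼)*(-2))*(-7)) = (-3 + 5/7 + 25/49)*(√(-13) + 6*(-½)*(-7)) = -87*(I*√13 + 21)/49 = -87*(21 + I*√13)/49 = -261/7 - 87*I*√13/49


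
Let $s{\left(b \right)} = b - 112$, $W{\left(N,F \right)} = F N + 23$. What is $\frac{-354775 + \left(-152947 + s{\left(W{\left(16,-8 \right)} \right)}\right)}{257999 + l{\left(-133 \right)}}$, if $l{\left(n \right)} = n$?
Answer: $- \frac{507939}{257866} \approx -1.9698$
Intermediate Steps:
$W{\left(N,F \right)} = 23 + F N$
$s{\left(b \right)} = -112 + b$ ($s{\left(b \right)} = b - 112 = -112 + b$)
$\frac{-354775 + \left(-152947 + s{\left(W{\left(16,-8 \right)} \right)}\right)}{257999 + l{\left(-133 \right)}} = \frac{-354775 + \left(-152947 + \left(-112 + \left(23 - 128\right)\right)\right)}{257999 - 133} = \frac{-354775 + \left(-152947 + \left(-112 + \left(23 - 128\right)\right)\right)}{257866} = \left(-354775 - 153164\right) \frac{1}{257866} = \left(-507939\right) \frac{1}{257866} = - \frac{507939}{257866}$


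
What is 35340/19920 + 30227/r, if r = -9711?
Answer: -51995/38844 ≈ -1.3386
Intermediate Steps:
35340/19920 + 30227/r = 35340/19920 + 30227/(-9711) = 35340*(1/19920) + 30227*(-1/9711) = 589/332 - 30227/9711 = -51995/38844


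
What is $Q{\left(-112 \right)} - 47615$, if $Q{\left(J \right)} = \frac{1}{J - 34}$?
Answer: $- \frac{6951791}{146} \approx -47615.0$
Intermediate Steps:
$Q{\left(J \right)} = \frac{1}{-34 + J}$
$Q{\left(-112 \right)} - 47615 = \frac{1}{-34 - 112} - 47615 = \frac{1}{-146} - 47615 = - \frac{1}{146} - 47615 = - \frac{6951791}{146}$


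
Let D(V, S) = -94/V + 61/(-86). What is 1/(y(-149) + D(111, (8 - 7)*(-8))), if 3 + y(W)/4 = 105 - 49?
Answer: 9546/2008897 ≈ 0.0047519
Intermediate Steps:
y(W) = 212 (y(W) = -12 + 4*(105 - 49) = -12 + 4*56 = -12 + 224 = 212)
D(V, S) = -61/86 - 94/V (D(V, S) = -94/V + 61*(-1/86) = -94/V - 61/86 = -61/86 - 94/V)
1/(y(-149) + D(111, (8 - 7)*(-8))) = 1/(212 + (-61/86 - 94/111)) = 1/(212 - 14855/9546) = 1/(2008897/9546) = 9546/2008897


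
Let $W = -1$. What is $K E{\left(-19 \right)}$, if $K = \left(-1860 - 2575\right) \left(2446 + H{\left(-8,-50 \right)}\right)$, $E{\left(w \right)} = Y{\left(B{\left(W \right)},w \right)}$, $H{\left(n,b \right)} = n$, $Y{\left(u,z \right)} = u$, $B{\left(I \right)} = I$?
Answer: $10812530$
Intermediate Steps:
$E{\left(w \right)} = -1$
$K = -10812530$ ($K = \left(-1860 - 2575\right) \left(2446 - 8\right) = \left(-4435\right) 2438 = -10812530$)
$K E{\left(-19 \right)} = \left(-10812530\right) \left(-1\right) = 10812530$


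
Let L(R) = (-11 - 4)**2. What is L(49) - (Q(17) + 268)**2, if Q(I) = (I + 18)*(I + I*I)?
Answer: -120516259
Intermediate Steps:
Q(I) = (18 + I)*(I + I**2)
L(R) = 225 (L(R) = (-15)**2 = 225)
L(49) - (Q(17) + 268)**2 = 225 - (17*(18 + 17**2 + 19*17) + 268)**2 = 225 - (17*(18 + 289 + 323) + 268)**2 = 225 - (17*630 + 268)**2 = 225 - (10710 + 268)**2 = 225 - 1*10978**2 = 225 - 1*120516484 = 225 - 120516484 = -120516259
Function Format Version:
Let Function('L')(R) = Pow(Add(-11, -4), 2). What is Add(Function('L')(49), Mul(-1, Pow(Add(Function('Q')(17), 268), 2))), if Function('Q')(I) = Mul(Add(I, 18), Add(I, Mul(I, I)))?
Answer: -120516259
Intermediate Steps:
Function('Q')(I) = Mul(Add(18, I), Add(I, Pow(I, 2)))
Function('L')(R) = 225 (Function('L')(R) = Pow(-15, 2) = 225)
Add(Function('L')(49), Mul(-1, Pow(Add(Function('Q')(17), 268), 2))) = Add(225, Mul(-1, Pow(Add(Mul(17, Add(18, Pow(17, 2), Mul(19, 17))), 268), 2))) = Add(225, Mul(-1, Pow(Add(Mul(17, Add(18, 289, 323)), 268), 2))) = Add(225, Mul(-1, Pow(Add(Mul(17, 630), 268), 2))) = Add(225, Mul(-1, Pow(Add(10710, 268), 2))) = Add(225, Mul(-1, Pow(10978, 2))) = Add(225, Mul(-1, 120516484)) = Add(225, -120516484) = -120516259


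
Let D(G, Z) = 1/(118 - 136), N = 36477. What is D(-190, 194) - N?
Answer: -656587/18 ≈ -36477.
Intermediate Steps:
D(G, Z) = -1/18 (D(G, Z) = 1/(-18) = -1/18)
D(-190, 194) - N = -1/18 - 1*36477 = -1/18 - 36477 = -656587/18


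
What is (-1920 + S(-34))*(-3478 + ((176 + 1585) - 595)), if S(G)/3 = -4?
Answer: 4466784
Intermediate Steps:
S(G) = -12 (S(G) = 3*(-4) = -12)
(-1920 + S(-34))*(-3478 + ((176 + 1585) - 595)) = (-1920 - 12)*(-3478 + ((176 + 1585) - 595)) = -1932*(-3478 + (1761 - 595)) = -1932*(-3478 + 1166) = -1932*(-2312) = 4466784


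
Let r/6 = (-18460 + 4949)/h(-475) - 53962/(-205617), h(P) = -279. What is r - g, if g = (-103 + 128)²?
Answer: -2121731585/6374127 ≈ -332.87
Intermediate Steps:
g = 625 (g = 25² = 625)
r = 1862097790/6374127 (r = 6*((-18460 + 4949)/(-279) - 53962/(-205617)) = 6*(-13511*(-1/279) - 53962*(-1/205617)) = 6*(13511/279 + 53962/205617) = 6*(931048895/19122381) = 1862097790/6374127 ≈ 292.13)
r - g = 1862097790/6374127 - 1*625 = 1862097790/6374127 - 625 = -2121731585/6374127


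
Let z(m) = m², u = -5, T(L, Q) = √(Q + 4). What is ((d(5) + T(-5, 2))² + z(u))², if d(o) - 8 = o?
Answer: 44056 + 10400*√6 ≈ 69531.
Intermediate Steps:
T(L, Q) = √(4 + Q)
d(o) = 8 + o
((d(5) + T(-5, 2))² + z(u))² = (((8 + 5) + √(4 + 2))² + (-5)²)² = ((13 + √6)² + 25)² = (25 + (13 + √6)²)²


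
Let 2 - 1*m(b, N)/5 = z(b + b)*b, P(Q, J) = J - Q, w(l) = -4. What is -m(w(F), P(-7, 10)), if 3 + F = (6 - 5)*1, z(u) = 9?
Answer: -190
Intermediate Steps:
F = -2 (F = -3 + (6 - 5)*1 = -3 + 1*1 = -3 + 1 = -2)
m(b, N) = 10 - 45*b
-m(w(F), P(-7, 10)) = -(10 - 45*(-4)) = -(10 + 180) = -1*190 = -190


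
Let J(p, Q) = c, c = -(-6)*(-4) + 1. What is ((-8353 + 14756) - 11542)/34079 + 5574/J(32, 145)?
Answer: -190074543/783817 ≈ -242.50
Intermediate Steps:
c = -23 (c = -6*4 + 1 = -24 + 1 = -23)
J(p, Q) = -23
((-8353 + 14756) - 11542)/34079 + 5574/J(32, 145) = ((-8353 + 14756) - 11542)/34079 + 5574/(-23) = (6403 - 11542)*(1/34079) + 5574*(-1/23) = -5139*1/34079 - 5574/23 = -5139/34079 - 5574/23 = -190074543/783817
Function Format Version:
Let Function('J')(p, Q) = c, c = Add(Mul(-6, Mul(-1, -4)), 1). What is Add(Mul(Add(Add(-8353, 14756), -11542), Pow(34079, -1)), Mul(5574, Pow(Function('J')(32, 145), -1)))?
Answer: Rational(-190074543, 783817) ≈ -242.50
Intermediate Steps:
c = -23 (c = Add(Mul(-6, 4), 1) = Add(-24, 1) = -23)
Function('J')(p, Q) = -23
Add(Mul(Add(Add(-8353, 14756), -11542), Pow(34079, -1)), Mul(5574, Pow(Function('J')(32, 145), -1))) = Add(Mul(Add(Add(-8353, 14756), -11542), Pow(34079, -1)), Mul(5574, Pow(-23, -1))) = Add(Mul(Add(6403, -11542), Rational(1, 34079)), Mul(5574, Rational(-1, 23))) = Add(Mul(-5139, Rational(1, 34079)), Rational(-5574, 23)) = Add(Rational(-5139, 34079), Rational(-5574, 23)) = Rational(-190074543, 783817)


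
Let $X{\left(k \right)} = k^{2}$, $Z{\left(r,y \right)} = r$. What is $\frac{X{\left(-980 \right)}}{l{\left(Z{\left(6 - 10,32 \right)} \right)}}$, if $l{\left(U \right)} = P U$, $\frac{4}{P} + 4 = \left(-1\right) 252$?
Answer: $15366400$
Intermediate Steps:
$P = - \frac{1}{64}$ ($P = \frac{4}{-4 - 252} = \frac{4}{-256} = 4 \left(- \frac{1}{256}\right) = - \frac{1}{64} \approx -0.015625$)
$l{\left(U \right)} = - \frac{U}{64}$
$\frac{X{\left(-980 \right)}}{l{\left(Z{\left(6 - 10,32 \right)} \right)}} = \frac{\left(-980\right)^{2}}{\left(- \frac{1}{64}\right) \left(6 - 10\right)} = \frac{960400}{\left(- \frac{1}{64}\right) \left(-4\right)} = 960400 \frac{1}{\frac{1}{16}} = 960400 \cdot 16 = 15366400$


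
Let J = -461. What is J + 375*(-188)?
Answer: -70961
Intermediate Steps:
J + 375*(-188) = -461 + 375*(-188) = -461 - 70500 = -70961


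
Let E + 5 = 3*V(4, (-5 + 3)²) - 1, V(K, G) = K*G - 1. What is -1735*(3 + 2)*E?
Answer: -338325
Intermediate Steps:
V(K, G) = -1 + G*K (V(K, G) = G*K - 1 = -1 + G*K)
E = 39 (E = -5 + (3*(-1 + (-5 + 3)²*4) - 1) = -5 + (3*(-1 + (-2)²*4) - 1) = -5 + (3*(-1 + 4*4) - 1) = -5 + (3*(-1 + 16) - 1) = -5 + (3*15 - 1) = -5 + (45 - 1) = -5 + 44 = 39)
-1735*(3 + 2)*E = -1735*(3 + 2)*39 = -8675*39 = -1735*195 = -338325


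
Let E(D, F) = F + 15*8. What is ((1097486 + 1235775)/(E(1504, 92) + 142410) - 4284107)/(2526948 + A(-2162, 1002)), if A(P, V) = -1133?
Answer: -611005575293/360236786930 ≈ -1.6961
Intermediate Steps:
E(D, F) = 120 + F (E(D, F) = F + 120 = 120 + F)
((1097486 + 1235775)/(E(1504, 92) + 142410) - 4284107)/(2526948 + A(-2162, 1002)) = ((1097486 + 1235775)/((120 + 92) + 142410) - 4284107)/(2526948 - 1133) = (2333261/(212 + 142410) - 4284107)/2525815 = (2333261/142622 - 4284107)*(1/2525815) = -611005575293/142622*1/2525815 = -611005575293/360236786930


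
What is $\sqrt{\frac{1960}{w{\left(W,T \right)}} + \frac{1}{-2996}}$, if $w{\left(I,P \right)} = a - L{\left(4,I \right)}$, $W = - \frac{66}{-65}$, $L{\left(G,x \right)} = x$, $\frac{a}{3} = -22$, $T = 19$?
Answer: $\frac{i \sqrt{71472343061}}{49434} \approx 5.4081 i$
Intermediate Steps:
$a = -66$ ($a = 3 \left(-22\right) = -66$)
$W = \frac{66}{65}$ ($W = \left(-66\right) \left(- \frac{1}{65}\right) = \frac{66}{65} \approx 1.0154$)
$w{\left(I,P \right)} = -66 - I$
$\sqrt{\frac{1960}{w{\left(W,T \right)}} + \frac{1}{-2996}} = \sqrt{\frac{1960}{-66 - \frac{66}{65}} + \frac{1}{-2996}} = \sqrt{\frac{1960}{-66 - \frac{66}{65}} - \frac{1}{2996}} = \sqrt{\frac{1960}{- \frac{4356}{65}} - \frac{1}{2996}} = \sqrt{1960 \left(- \frac{65}{4356}\right) - \frac{1}{2996}} = \sqrt{- \frac{31850}{1089} - \frac{1}{2996}} = \sqrt{- \frac{95423689}{3262644}} = \frac{i \sqrt{71472343061}}{49434}$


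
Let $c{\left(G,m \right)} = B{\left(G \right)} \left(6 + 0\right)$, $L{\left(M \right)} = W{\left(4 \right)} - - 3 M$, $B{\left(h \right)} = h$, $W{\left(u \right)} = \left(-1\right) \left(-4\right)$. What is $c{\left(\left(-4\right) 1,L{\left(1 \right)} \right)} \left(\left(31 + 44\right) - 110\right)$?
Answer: $840$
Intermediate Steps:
$W{\left(u \right)} = 4$
$L{\left(M \right)} = 4 + 3 M$ ($L{\left(M \right)} = 4 - - 3 M = 4 + 3 M$)
$c{\left(G,m \right)} = 6 G$ ($c{\left(G,m \right)} = G \left(6 + 0\right) = G 6 = 6 G$)
$c{\left(\left(-4\right) 1,L{\left(1 \right)} \right)} \left(\left(31 + 44\right) - 110\right) = 6 \left(\left(-4\right) 1\right) \left(\left(31 + 44\right) - 110\right) = 6 \left(-4\right) \left(75 - 110\right) = \left(-24\right) \left(-35\right) = 840$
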